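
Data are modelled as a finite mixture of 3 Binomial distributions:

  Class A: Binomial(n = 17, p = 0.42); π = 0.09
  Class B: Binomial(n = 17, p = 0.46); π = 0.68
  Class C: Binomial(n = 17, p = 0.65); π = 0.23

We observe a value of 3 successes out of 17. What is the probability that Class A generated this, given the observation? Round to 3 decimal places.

Posterior ∝ prior × likelihood, so P(k | x) ∝ π_k f_k(x); normalise over all components.
Binomial probabilities:
  f_A = 0.0245611
  f_B = 0.0118657
  f_C = 7.73039e-05
Multiply by the mixture weights:
  π_A·f_A = 0.09 × 0.0245611 = 0.0022105
  π_B·f_B = 0.68 × 0.0118657 = 0.00806871
  π_C·f_C = 0.23 × 7.73039e-05 = 1.77799e-05
Evidence: 0.0022105 + 0.00806871 + 1.77799e-05 = 0.010297
So the posterior for Class A is 0.0022105 / 0.010297 ≈ 0.215.

0.215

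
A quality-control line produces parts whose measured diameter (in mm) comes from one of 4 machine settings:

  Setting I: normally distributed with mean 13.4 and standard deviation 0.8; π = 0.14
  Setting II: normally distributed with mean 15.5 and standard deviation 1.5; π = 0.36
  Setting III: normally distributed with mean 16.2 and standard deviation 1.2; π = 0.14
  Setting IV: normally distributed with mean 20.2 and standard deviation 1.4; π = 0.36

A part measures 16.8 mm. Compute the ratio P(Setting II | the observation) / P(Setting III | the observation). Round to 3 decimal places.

Posterior odds = (P(Z=i) f_i(x)) / (P(Z=j) f_j(x)); the normalising sum cancels.
Component likelihoods at x = 16.8 mm:
  p_I = 5.96483e-05
  p_II = 0.182691
  p_III = 0.293388
  p_IV = 0.0149299
Odds = (0.36/0.14) × (0.182691/0.293388) = 2.57143 × 0.622695 ≈ 1.601

1.601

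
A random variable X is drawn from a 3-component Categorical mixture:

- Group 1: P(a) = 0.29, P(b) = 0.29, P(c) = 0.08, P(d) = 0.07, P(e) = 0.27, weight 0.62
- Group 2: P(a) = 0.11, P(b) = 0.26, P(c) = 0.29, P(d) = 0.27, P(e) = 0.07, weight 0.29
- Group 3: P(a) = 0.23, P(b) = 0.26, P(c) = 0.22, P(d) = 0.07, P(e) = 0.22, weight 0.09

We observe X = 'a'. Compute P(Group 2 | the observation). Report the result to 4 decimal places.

By Bayes' theorem, P(k | x) = w_k f_k(x) / Σ_j w_j f_j(x).
Component likelihoods at x = 'a':
  L_1 = 0.29
  L_2 = 0.11
  L_3 = 0.23
Prior × likelihood for each component:
  w_1·L_1 = 0.62 × 0.29 = 0.1798
  w_2·L_2 = 0.29 × 0.11 = 0.0319
  w_3·L_3 = 0.09 × 0.23 = 0.0207
Denominator: 0.1798 + 0.0319 + 0.0207 = 0.2324
P(Group 2 | the observation) = 0.0319 / 0.2324 ≈ 0.1373

0.1373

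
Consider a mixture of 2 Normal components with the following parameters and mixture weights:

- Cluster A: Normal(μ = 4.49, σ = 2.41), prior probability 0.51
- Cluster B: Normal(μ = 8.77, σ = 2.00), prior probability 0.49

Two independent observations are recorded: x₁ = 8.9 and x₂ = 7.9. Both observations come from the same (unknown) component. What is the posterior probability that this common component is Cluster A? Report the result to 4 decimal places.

Posterior ∝ prior × likelihood, so P(k | x) ∝ P(Z=k) f_k(x); normalise over all components.
Since both observations come from the same component, the likelihood for component k is f_k(x₁)·f_k(x₂).
  L_A = [0.0310304] × [0.060835] = 0.00188774
  L_B = [0.19905] × [0.181464] = 0.0361204
Multiply by the mixture weights:
  P(Z=A)·L_A = 0.51 × 0.00188774 = 0.000962745
  P(Z=B)·L_B = 0.49 × 0.0361204 = 0.017699
Evidence: 0.000962745 + 0.017699 = 0.0186618
So the posterior for Cluster A is 0.000962745 / 0.0186618 ≈ 0.0516.

0.0516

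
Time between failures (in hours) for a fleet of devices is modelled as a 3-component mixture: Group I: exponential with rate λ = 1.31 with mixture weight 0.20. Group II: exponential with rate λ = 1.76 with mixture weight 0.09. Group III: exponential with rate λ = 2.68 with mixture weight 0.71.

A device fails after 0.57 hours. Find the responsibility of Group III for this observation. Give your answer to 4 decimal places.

0.6938

Posterior ∝ prior × likelihood, so P(k | x) ∝ π_k f_k(x); normalise over all components.
Evaluate each component's likelihood at the observed value:
  L_I = 0.620846
  L_II = 0.645399
  L_III = 0.58171
Prior × likelihood for each component:
  π_I·L_I = 0.20 × 0.620846 = 0.124169
  π_II·L_II = 0.09 × 0.645399 = 0.0580859
  π_III·L_III = 0.71 × 0.58171 = 0.413014
Marginal: 0.124169 + 0.0580859 + 0.413014 = 0.595269
Responsibility of Group III: 0.413014 / 0.595269 ≈ 0.6938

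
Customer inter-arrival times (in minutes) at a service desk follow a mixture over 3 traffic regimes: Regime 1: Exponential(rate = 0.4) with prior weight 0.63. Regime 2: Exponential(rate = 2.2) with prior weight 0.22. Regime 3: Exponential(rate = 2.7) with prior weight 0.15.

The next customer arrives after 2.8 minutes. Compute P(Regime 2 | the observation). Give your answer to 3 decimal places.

Posterior ∝ prior × likelihood, so P(k | x) ∝ w_k f_k(x); normalise over all components.
Evaluate each component's likelihood at the observed value:
  p_1 = 0.130512
  p_2 = 0.00464696
  p_3 = 0.00140636
Multiply by the mixture weights:
  w_1·p_1 = 0.63 × 0.130512 = 0.0822225
  w_2·p_2 = 0.22 × 0.00464696 = 0.00102233
  w_3·p_3 = 0.15 × 0.00140636 = 0.000210954
Sum: 0.0822225 + 0.00102233 + 0.000210954 = 0.0834558
Responsibility of Regime 2: 0.00102233 / 0.0834558 ≈ 0.012

0.012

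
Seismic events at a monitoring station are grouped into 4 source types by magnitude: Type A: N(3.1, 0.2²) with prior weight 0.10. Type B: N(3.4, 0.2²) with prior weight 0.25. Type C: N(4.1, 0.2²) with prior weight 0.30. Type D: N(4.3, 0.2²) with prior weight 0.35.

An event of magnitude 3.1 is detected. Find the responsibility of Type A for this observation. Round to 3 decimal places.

The responsibility of component k is w_k f_k(x) divided by Σ_j w_j f_j(x).
Normal densities:
  L_A = (1/(0.2·√(2π)))·exp(−(3.1−3.1)²/(2·0.2²)) = 1.994711·exp(-0.00000) = 1.99471
  L_B = (1/(0.2·√(2π)))·exp(−(3.1−3.4)²/(2·0.2²)) = 1.994711·exp(-1.12500) = 0.647588
  L_C = (1/(0.2·√(2π)))·exp(−(3.1−4.1)²/(2·0.2²)) = 1.994711·exp(-12.50000) = 7.4336e-06
  L_D = (1/(0.2·√(2π)))·exp(−(3.1−4.3)²/(2·0.2²)) = 1.994711·exp(-18.00000) = 3.03794e-08
Multiply by the mixture weights:
  w_A·L_A = 0.10 × 1.99471 = 0.199471
  w_B·L_B = 0.25 × 0.647588 = 0.161897
  w_C·L_C = 0.30 × 7.4336e-06 = 2.23008e-06
  w_D·L_D = 0.35 × 3.03794e-08 = 1.06328e-08
Normaliser: 0.199471 + 0.161897 + 2.23008e-06 + 1.06328e-08 = 0.36137
Responsibility of Type A: 0.199471 / 0.36137 ≈ 0.552

0.552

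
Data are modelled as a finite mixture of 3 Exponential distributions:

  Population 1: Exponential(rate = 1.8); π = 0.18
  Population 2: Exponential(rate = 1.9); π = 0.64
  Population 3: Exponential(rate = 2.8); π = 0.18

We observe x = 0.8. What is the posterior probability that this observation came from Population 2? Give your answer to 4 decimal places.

The responsibility of component k is P(Z=k) f_k(x) divided by Σ_j P(Z=j) f_j(x).
Exponential densities:
  p_1 = 1.8·e^(−1.8·0.8) = 1.8·e^(−1.4400) = 0.42647
  p_2 = 1.9·e^(−1.9·0.8) = 1.9·e^(−1.5200) = 0.415553
  p_3 = 2.8·e^(−2.8·0.8) = 2.8·e^(−2.2400) = 0.298084
Unnormalised posteriors:
  P(Z=1)·p_1 = 0.18 × 0.42647 = 0.0767646
  P(Z=2)·p_2 = 0.64 × 0.415553 = 0.265954
  P(Z=3)·p_3 = 0.18 × 0.298084 = 0.0536551
Sum: 0.0767646 + 0.265954 + 0.0536551 = 0.396373
So the posterior for Population 2 is 0.265954 / 0.396373 ≈ 0.6710.

0.6710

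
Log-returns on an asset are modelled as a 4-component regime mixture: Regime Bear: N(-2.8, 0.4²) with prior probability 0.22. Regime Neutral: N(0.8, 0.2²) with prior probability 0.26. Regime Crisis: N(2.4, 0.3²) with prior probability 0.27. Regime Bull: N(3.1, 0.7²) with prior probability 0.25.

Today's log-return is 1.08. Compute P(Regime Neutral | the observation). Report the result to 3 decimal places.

0.989

P(component k | x) = π_k·f_k(x) / marginal(x), where marginal(x) = Σ_j π_j·f_j(x).
Evaluate each component's likelihood at the observed value:
  p_Bear = (1/(0.4·√(2π)))·exp(−(1.08−-2.8)²/(2·0.4²)) = 0.997356·exp(-47.04500) = 3.69374e-21
  p_Neutral = (1/(0.2·√(2π)))·exp(−(1.08−0.8)²/(2·0.2²)) = 1.994711·exp(-0.98000) = 0.748637
  p_Crisis = (1/(0.3·√(2π)))·exp(−(1.08−2.4)²/(2·0.3²)) = 1.329808·exp(-9.68000) = 8.31416e-05
  p_Bull = (1/(0.7·√(2π)))·exp(−(1.08−3.1)²/(2·0.7²)) = 0.569918·exp(-4.16367) = 0.00886241
Multiply by the mixture weights:
  π_Bear·p_Bear = 0.22 × 3.69374e-21 = 8.12623e-22
  π_Neutral·p_Neutral = 0.26 × 0.748637 = 0.194646
  π_Crisis·p_Crisis = 0.27 × 8.31416e-05 = 2.24482e-05
  π_Bull·p_Bull = 0.25 × 0.00886241 = 0.0022156
Marginal: 8.12623e-22 + 0.194646 + 2.24482e-05 + 0.0022156 = 0.196884
Responsibility of Regime Neutral: 0.194646 / 0.196884 ≈ 0.989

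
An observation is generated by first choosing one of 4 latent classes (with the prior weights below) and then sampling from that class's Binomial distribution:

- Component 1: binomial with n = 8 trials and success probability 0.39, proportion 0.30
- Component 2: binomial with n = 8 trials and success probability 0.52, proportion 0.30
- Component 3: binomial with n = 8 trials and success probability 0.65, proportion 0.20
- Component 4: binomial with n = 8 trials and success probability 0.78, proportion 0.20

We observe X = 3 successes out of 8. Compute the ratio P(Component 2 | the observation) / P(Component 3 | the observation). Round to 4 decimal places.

The posterior odds equal the prior odds times the likelihood ratio: (w_i/w_j)·(f_i(x)/f_j(x)).
Component likelihoods at x = 3 successes out of 8:
  p_1 = 0.280563
  p_2 = 0.200634
  p_3 = 0.0807734
  p_4 = 0.0136957
Odds = (0.30/0.20) × (0.200634/0.0807734) = 1.5 × 2.48391 ≈ 3.7259

3.7259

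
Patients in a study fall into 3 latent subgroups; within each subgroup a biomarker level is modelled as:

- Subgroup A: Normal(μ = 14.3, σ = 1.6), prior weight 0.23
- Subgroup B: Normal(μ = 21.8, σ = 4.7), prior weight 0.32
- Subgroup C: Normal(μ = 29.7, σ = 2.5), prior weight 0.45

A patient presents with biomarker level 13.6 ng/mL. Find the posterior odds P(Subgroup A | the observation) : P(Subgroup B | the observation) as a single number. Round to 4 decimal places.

8.7896

The posterior odds equal the prior odds times the likelihood ratio: (π_i/π_j)·(f_i(x)/f_j(x)).
Evaluate each component's likelihood at the observed value:
  f_A = (1/(1.6·√(2π)))·exp(−(13.6−14.3)²/(2·1.6²)) = 0.249339·exp(-0.09570) = 0.226583
  f_B = (1/(4.7·√(2π)))·exp(−(13.6−21.8)²/(2·4.7²)) = 0.084881·exp(-1.52196) = 0.0185283
  f_C = (1/(2.5·√(2π)))·exp(−(13.6−29.7)²/(2·2.5²)) = 0.159577·exp(-20.73680) = 1.57432e-10
Posterior odds = (π_A·f_A) / (π_B·f_B) = (0.23·0.226583) / (0.32·0.0185283) = 0.052114 / 0.00592905 ≈ 8.7896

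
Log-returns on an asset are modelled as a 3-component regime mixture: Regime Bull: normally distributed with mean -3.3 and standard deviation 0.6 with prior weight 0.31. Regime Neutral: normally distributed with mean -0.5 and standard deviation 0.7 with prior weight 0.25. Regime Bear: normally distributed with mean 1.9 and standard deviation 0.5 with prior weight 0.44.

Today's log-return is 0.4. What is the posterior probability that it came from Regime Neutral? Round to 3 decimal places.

Apply Bayes' rule: the posterior for each component is proportional to its prior times its likelihood at x.
Evaluate each component's likelihood at the observed value:
  f_Bull = (1/(0.6·√(2π)))·exp(−(0.4−-3.3)²/(2·0.6²)) = 0.664904·exp(-19.01389) = 3.67394e-09
  f_Neutral = (1/(0.7·√(2π)))·exp(−(0.4−-0.5)²/(2·0.7²)) = 0.569918·exp(-0.82653) = 0.249376
  f_Bear = (1/(0.5·√(2π)))·exp(−(0.4−1.9)²/(2·0.5²)) = 0.797885·exp(-4.50000) = 0.0088637
Prior × likelihood for each component:
  w_Bull·f_Bull = 0.31 × 3.67394e-09 = 1.13892e-09
  w_Neutral·f_Neutral = 0.25 × 0.249376 = 0.062344
  w_Bear·f_Bear = 0.44 × 0.0088637 = 0.00390003
Marginal: 1.13892e-09 + 0.062344 + 0.00390003 = 0.066244
Responsibility of Regime Neutral: 0.062344 / 0.066244 ≈ 0.941

0.941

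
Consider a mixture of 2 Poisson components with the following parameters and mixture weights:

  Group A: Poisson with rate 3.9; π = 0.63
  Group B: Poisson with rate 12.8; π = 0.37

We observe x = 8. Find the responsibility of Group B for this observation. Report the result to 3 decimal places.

0.519

By Bayes' theorem, P(k | x) = π_k f_k(x) / Σ_j π_j f_j(x).
Component likelihoods at x = 8:
  f_A = 0.0268688
  f_B = 0.0493389
Weight by the priors:
  π_A·f_A = 0.63 × 0.0268688 = 0.0169273
  π_B·f_B = 0.37 × 0.0493389 = 0.0182554
Denominator: 0.0169273 + 0.0182554 = 0.0351827
Responsibility of Group B: 0.0182554 / 0.0351827 ≈ 0.519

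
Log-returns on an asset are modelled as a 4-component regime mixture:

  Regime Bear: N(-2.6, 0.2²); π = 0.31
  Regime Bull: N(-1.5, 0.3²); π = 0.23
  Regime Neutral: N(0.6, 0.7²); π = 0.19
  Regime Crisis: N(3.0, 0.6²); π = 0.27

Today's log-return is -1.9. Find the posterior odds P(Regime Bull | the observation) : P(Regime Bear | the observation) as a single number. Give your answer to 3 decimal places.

Only the two components matter; the odds are (w_i f_i(x)) / (w_j f_j(x)).
Normal densities:
  L_Bear = 0.00436341
  L_Bull = 0.5467
  L_Neutral = 0.000968449
  L_Crisis = 2.18899e-15
Posterior odds = (w_Bull·L_Bull) / (w_Bear·L_Bear) = (0.23·0.5467) / (0.31·0.00436341) = 0.125741 / 0.00135266 ≈ 92.958

92.958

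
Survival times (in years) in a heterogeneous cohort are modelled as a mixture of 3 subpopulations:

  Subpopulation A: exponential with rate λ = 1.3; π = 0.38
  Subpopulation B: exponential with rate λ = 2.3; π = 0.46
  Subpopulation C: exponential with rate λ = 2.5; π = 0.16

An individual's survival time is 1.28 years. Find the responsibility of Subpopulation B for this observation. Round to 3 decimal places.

By Bayes' theorem, P(k | x) = π_k f_k(x) / Σ_j π_j f_j(x).
Evaluate each component's likelihood at the observed value:
  p_A = 1.3·e^(−1.3·1.28) = 1.3·e^(−1.6640) = 0.246194
  p_B = 2.3·e^(−2.3·1.28) = 2.3·e^(−2.9440) = 0.121106
  p_C = 2.5·e^(−2.5·1.28) = 2.5·e^(−3.2000) = 0.101906
Multiply by the mixture weights:
  π_A·p_A = 0.38 × 0.246194 = 0.0935537
  π_B·p_B = 0.46 × 0.121106 = 0.0557087
  π_C·p_C = 0.16 × 0.101906 = 0.0163049
Evidence: 0.0935537 + 0.0557087 + 0.0163049 = 0.165567
P(Subpopulation B | x) = 0.0557087 / 0.165567 ≈ 0.336

0.336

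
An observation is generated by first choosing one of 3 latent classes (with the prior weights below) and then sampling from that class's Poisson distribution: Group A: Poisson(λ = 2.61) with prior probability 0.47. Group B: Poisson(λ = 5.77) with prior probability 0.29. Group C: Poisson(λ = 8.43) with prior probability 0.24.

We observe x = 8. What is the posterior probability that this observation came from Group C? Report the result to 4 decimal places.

P(component k | x) = π_k·f_k(x) / marginal(x), where marginal(x) = Σ_j π_j·f_j(x).
Component likelihoods at x = 8:
  p_A = e^(−2.61)·2.61^8/8! = 0.00392731
  p_B = e^(−5.77)·5.77^8/8! = 0.095062
  p_C = e^(−8.43)·8.43^8/8! = 0.138038
Multiply by the mixture weights:
  π_A·p_A = 0.47 × 0.00392731 = 0.00184583
  π_B·p_B = 0.29 × 0.095062 = 0.027568
  π_C·p_C = 0.24 × 0.138038 = 0.033129
Denominator: 0.00184583 + 0.027568 + 0.033129 = 0.0625428
Responsibility of Group C: 0.033129 / 0.0625428 ≈ 0.5297

0.5297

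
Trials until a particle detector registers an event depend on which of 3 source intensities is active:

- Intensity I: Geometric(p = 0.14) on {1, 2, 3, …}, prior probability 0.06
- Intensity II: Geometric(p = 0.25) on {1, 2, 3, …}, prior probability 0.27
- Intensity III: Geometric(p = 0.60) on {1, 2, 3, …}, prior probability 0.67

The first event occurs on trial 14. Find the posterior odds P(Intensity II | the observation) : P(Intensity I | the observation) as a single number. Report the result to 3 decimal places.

1.356

The posterior odds equal the prior odds times the likelihood ratio: (P(Z=i)/P(Z=j))·(f_i(x)/f_j(x)).
Evaluate each component's likelihood at the observed value:
  p_I = 0.14·(1−0.14)^13 = 0.14·0.14076 = 0.0197064
  p_II = 0.25·(1−0.25)^13 = 0.25·0.0237573 = 0.00593932
  p_III = 0.60·(1−0.60)^13 = 0.60·6.71089e-06 = 4.02653e-06
Posterior odds = (P(Z=II)·p_II) / (P(Z=I)·p_I) = (0.27·0.00593932) / (0.06·0.0197064) = 0.00160362 / 0.00118239 ≈ 1.356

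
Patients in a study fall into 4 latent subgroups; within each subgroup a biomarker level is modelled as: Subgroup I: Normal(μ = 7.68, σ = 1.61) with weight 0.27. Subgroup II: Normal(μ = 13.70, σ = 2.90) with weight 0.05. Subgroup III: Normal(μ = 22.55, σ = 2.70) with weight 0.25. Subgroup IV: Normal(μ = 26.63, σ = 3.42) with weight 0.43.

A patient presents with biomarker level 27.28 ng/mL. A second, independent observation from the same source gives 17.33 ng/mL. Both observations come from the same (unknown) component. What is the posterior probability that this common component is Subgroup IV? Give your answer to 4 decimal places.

0.4397

Apply Bayes' rule: the posterior for each component is proportional to its prior times its likelihood at x.
Since both observations come from the same component, the likelihood for component k is f_k(x₁)·f_k(x₂).
  f_I = [(1/(1.61·√(2π)))·exp(−(27.28−7.68)²/(2·1.61²)) = 0.247790·exp(-74.10208) = 1.62915e-33] × [3.91706e-09] = 6.38146e-42
  f_II = [(1/(2.90·√(2π)))·exp(−(27.28−13.70)²/(2·2.90²)) = 0.137566·exp(-10.96411) = 2.38154e-06] × [0.0628468] = 1.49672e-07
  f_III = [(1/(2.70·√(2π)))·exp(−(27.28−22.55)²/(2·2.70²)) = 0.147756·exp(-1.53449) = 0.0318511] × [0.0227981] = 0.000726144
  f_IV = [(1/(3.42·√(2π)))·exp(−(27.28−26.63)²/(2·3.42²)) = 0.116650·exp(-0.01806) = 0.114562] × [0.00289182] = 0.000331292
Prior × likelihood for each component:
  π_I·f_I = 0.27 × 6.38146e-42 = 1.72299e-42
  π_II·f_II = 0.05 × 1.49672e-07 = 7.4836e-09
  π_III·f_III = 0.25 × 0.000726144 = 0.000181536
  π_IV·f_IV = 0.43 × 0.000331292 = 0.000142456
Normaliser: 1.72299e-42 + 7.4836e-09 + 0.000181536 + 0.000142456 = 0.000323999
Responsibility of Subgroup IV: 0.000142456 / 0.000323999 ≈ 0.4397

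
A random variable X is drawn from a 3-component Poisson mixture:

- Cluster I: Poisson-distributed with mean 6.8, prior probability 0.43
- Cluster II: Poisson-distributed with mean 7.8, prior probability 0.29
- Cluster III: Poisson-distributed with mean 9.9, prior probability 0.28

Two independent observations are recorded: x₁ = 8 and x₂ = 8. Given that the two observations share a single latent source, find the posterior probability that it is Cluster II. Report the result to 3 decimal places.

Posterior ∝ prior × likelihood, so P(k | x) ∝ P(Z=k) f_k(x); normalise over all components.
Since both observations come from the same component, the likelihood for component k is f_k(x₁)·f_k(x₂).
  p_I = [0.126284] × [0.126284] = 0.0159476
  p_II = [0.139232] × [0.139232] = 0.0193856
  p_III = [0.114827] × [0.114827] = 0.0131853
Multiply by the mixture weights:
  P(Z=I)·p_I = 0.43 × 0.0159476 = 0.00685749
  P(Z=II)·p_II = 0.29 × 0.0193856 = 0.00562182
  P(Z=III)·p_III = 0.28 × 0.0131853 = 0.0036919
Denominator: 0.00685749 + 0.00562182 + 0.0036919 = 0.0161712
Responsibility of Cluster II: 0.00562182 / 0.0161712 ≈ 0.348

0.348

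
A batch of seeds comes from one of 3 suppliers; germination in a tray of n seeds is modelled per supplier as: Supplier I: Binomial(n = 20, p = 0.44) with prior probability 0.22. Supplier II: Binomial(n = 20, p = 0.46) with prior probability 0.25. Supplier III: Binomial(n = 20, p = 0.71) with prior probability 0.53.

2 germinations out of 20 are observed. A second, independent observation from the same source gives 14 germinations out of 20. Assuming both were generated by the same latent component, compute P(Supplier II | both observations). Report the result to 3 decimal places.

0.491

By Bayes' theorem, P(k | x) = π_k f_k(x) / Σ_j π_j f_j(x).
Since both observations come from the same component, the likelihood for component k is f_k(x₁)·f_k(x₂).
  p_I = [C(20,2)·0.44^2·0.56^18 = 190·0.1936·2.93349e-05 = 0.00107905] × [0.0121857] = 1.3149e-05
  p_II = [C(20,2)·0.46^2·0.54^18 = 190·0.2116·1.52436e-05 = 0.000612854] × [0.0182539] = 1.1187e-05
  p_III = [C(20,2)·0.71^2·0.29^18 = 190·0.5041·2.10457e-10 = 2.01574e-08] × [0.190717] = 3.84435e-09
Unnormalised posteriors:
  π_I·p_I = 0.22 × 1.3149e-05 = 2.89278e-06
  π_II·p_II = 0.25 × 1.1187e-05 = 2.79675e-06
  π_III·p_III = 0.53 × 3.84435e-09 = 2.03751e-09
Evidence: 2.89278e-06 + 2.79675e-06 + 2.03751e-09 = 5.69156e-06
P(Supplier II | x) ≈ 0.491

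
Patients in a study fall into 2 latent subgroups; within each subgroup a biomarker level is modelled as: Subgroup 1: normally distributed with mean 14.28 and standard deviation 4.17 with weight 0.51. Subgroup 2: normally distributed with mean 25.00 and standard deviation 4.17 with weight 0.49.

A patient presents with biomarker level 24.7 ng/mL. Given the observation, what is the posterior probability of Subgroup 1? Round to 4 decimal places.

0.0440

The responsibility of component k is P(Z=k) f_k(x) divided by Σ_j P(Z=j) f_j(x).
Evaluate each component's likelihood at the observed value:
  L_1 = 0.00421605
  L_2 = 0.0954224
Unnormalised posteriors:
  P(Z=1)·L_1 = 0.51 × 0.00421605 = 0.00215018
  P(Z=2)·L_2 = 0.49 × 0.0954224 = 0.046757
Evidence: 0.00215018 + 0.046757 = 0.0489071
P(Subgroup 1 | 24.7 ng/mL) ≈ 0.0440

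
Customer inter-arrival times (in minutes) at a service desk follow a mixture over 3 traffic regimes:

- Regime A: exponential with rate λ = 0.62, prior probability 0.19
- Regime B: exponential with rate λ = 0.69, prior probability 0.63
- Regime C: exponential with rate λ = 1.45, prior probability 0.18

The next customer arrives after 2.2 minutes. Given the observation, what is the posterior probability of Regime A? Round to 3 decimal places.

0.221

P(component k | x) = π_k·f_k(x) / marginal(x), where marginal(x) = Σ_j π_j·f_j(x).
Component likelihoods at x = 2.2 minutes:
  f_A = 0.158494
  f_B = 0.151213
  f_C = 0.0596992
Weight by the priors:
  π_A·f_A = 0.19 × 0.158494 = 0.0301139
  π_B·f_B = 0.63 × 0.151213 = 0.0952644
  π_C·f_C = 0.18 × 0.0596992 = 0.0107459
Denominator: 0.0301139 + 0.0952644 + 0.0107459 = 0.136124
Responsibility of Regime A: 0.0301139 / 0.136124 ≈ 0.221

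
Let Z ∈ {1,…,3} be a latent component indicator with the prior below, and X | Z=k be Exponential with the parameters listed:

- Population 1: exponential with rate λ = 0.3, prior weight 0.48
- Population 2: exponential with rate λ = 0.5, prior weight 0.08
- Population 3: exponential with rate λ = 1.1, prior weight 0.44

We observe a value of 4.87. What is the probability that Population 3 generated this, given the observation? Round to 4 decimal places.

0.0582

Posterior ∝ prior × likelihood, so P(k | x) ∝ π_k f_k(x); normalise over all components.
Evaluate each component's likelihood at the observed value:
  f_1 = 0.3·e^(−0.3·4.87) = 0.3·e^(−1.4610) = 0.0696012
  f_2 = 0.5·e^(−0.5·4.87) = 0.5·e^(−2.4350) = 0.0437989
  f_3 = 1.1·e^(−1.1·4.87) = 1.1·e^(−5.3570) = 0.00518653
Weight by the priors:
  π_1·f_1 = 0.48 × 0.0696012 = 0.0334086
  π_2·f_2 = 0.08 × 0.0437989 = 0.00350391
  π_3·f_3 = 0.44 × 0.00518653 = 0.00228207
Sum: 0.0334086 + 0.00350391 + 0.00228207 = 0.0391946
So the posterior for Population 3 is 0.00228207 / 0.0391946 ≈ 0.0582.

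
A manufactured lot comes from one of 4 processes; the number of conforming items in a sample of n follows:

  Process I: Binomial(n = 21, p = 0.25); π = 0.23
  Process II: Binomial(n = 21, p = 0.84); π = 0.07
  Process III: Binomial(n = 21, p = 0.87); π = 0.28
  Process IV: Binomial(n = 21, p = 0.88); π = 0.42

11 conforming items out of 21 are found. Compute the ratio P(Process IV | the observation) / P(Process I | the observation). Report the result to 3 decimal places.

The posterior odds equal the prior odds times the likelihood ratio: (P(Z=i)/P(Z=j))·(f_i(x)/f_j(x)).
Component likelihoods at x = 11 conforming items out of 21:
  f_I = C(21,11)·0.25^11·0.75^10 = 352716·2.38419e-07·0.0563135 = 0.00473563
  f_II = C(21,11)·0.84^11·0.16^10 = 352716·0.146917·1.09951e-08 = 0.000569767
  f_III = C(21,11)·0.87^11·0.13^10 = 352716·0.216128·1.37858e-09 = 0.000105092
  f_IV = C(21,11)·0.88^11·0.12^10 = 352716·0.245081·6.19174e-10 = 5.35238e-05
2.248e-05 / 0.0010892 ≈ 0.021

0.021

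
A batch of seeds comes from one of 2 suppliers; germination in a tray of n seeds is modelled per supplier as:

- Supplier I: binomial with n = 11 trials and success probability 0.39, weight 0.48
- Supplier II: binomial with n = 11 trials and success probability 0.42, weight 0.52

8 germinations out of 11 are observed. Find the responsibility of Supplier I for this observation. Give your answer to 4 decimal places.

Apply Bayes' rule: the posterior for each component is proportional to its prior times its likelihood at x.
Component likelihoods at x = 8 germinations out of 11:
  p_I = 0.0200443
  p_II = 0.0311718
Prior × likelihood for each component:
  π_I·p_I = 0.48 × 0.0200443 = 0.00962125
  π_II·p_II = 0.52 × 0.0311718 = 0.0162093
Evidence: 0.00962125 + 0.0162093 = 0.0258306
P(Supplier I | 8 germinations out of 11) ≈ 0.3725

0.3725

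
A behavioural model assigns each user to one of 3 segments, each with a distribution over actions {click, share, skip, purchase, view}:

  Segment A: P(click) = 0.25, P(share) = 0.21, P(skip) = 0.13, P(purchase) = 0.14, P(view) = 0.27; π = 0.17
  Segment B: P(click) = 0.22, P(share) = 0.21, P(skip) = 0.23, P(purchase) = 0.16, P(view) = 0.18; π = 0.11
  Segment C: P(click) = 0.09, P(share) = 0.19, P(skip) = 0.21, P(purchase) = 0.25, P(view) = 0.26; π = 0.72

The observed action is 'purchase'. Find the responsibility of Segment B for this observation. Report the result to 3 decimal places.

Apply Bayes' rule: the posterior for each component is proportional to its prior times its likelihood at x.
Evaluate each component's likelihood at the observed value:
  L_A = P(purchase | comp) = 0.14
  L_B = P(purchase | comp) = 0.16
  L_C = P(purchase | comp) = 0.25
Weight by the priors:
  P(Z=A)·L_A = 0.17 × 0.14 = 0.0238
  P(Z=B)·L_B = 0.11 × 0.16 = 0.0176
  P(Z=C)·L_C = 0.72 × 0.25 = 0.18
Denominator: 0.0238 + 0.0176 + 0.18 = 0.2214
P(Segment B | x) = 0.0176 / 0.2214 ≈ 0.079

0.079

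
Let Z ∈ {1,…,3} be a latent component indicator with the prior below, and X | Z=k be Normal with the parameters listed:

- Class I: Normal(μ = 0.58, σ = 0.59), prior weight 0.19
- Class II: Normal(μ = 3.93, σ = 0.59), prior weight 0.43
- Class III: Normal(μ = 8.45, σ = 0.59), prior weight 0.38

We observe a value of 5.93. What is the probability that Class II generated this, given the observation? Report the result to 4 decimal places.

0.9707

Posterior ∝ prior × likelihood, so P(k | x) ∝ π_k f_k(x); normalise over all components.
Evaluate each component's likelihood at the observed value:
  f_I = (1/(0.59·√(2π)))·exp(−(5.93−0.58)²/(2·0.59²)) = 0.676173·exp(-41.11247) = 9.44366e-19
  f_II = (1/(0.59·√(2π)))·exp(−(5.93−3.93)²/(2·0.59²)) = 0.676173·exp(-5.74548) = 0.00216187
  f_III = (1/(0.59·√(2π)))·exp(−(5.93−8.45)²/(2·0.59²)) = 0.676173·exp(-9.12152) = 7.38982e-05
Multiply by the mixture weights:
  π_I·f_I = 0.19 × 9.44366e-19 = 1.79429e-19
  π_II·f_II = 0.43 × 0.00216187 = 0.000929605
  π_III·f_III = 0.38 × 7.38982e-05 = 2.80813e-05
Evidence: 1.79429e-19 + 0.000929605 + 2.80813e-05 = 0.000957686
P(Class II | 5.93) ≈ 0.9707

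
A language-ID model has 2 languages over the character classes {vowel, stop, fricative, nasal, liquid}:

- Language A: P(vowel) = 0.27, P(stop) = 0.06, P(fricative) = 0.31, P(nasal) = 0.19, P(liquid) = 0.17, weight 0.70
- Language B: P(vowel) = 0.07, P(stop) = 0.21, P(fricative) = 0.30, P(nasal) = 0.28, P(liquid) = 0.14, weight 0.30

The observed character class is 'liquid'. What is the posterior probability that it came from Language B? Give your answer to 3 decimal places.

Apply Bayes' rule: the posterior for each component is proportional to its prior times its likelihood at x.
Categorical probabilities:
  L_A = 0.17
  L_B = 0.14
Multiply by the mixture weights:
  π_A·L_A = 0.70 × 0.17 = 0.119
  π_B·L_B = 0.30 × 0.14 = 0.042
Normaliser: 0.119 + 0.042 = 0.161
So the posterior for Language B is 0.042 / 0.161 ≈ 0.261.

0.261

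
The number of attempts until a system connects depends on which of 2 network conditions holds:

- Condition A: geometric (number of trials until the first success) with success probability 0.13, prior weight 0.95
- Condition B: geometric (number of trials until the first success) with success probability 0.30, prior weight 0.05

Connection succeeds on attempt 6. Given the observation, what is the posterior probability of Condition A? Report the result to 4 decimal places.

Posterior ∝ prior × likelihood, so P(k | x) ∝ w_k f_k(x); normalise over all components.
Evaluate each component's likelihood at the observed value:
  L_A = 0.13·(1−0.13)^5 = 0.13·0.498421 = 0.0647947
  L_B = 0.30·(1−0.30)^5 = 0.30·0.16807 = 0.050421
Unnormalised posteriors:
  w_A·L_A = 0.95 × 0.0647947 = 0.061555
  w_B·L_B = 0.05 × 0.050421 = 0.00252105
Denominator: 0.061555 + 0.00252105 = 0.064076
P(Condition A | data) ≈ 0.9607

0.9607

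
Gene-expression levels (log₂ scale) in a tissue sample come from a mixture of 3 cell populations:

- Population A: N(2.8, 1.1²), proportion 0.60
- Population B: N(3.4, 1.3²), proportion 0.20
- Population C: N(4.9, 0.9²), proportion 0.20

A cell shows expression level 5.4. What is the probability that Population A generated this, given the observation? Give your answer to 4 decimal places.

Apply Bayes' rule: the posterior for each component is proportional to its prior times its likelihood at x.
Component likelihoods at x = 5.4:
  f_A = (1/(1.1·√(2π)))·exp(−(5.4−2.8)²/(2·1.1²)) = 0.362675·exp(-2.79339) = 0.0222006
  f_B = (1/(1.3·√(2π)))·exp(−(5.4−3.4)²/(2·1.3²)) = 0.306879·exp(-1.18343) = 0.0939742
  f_C = (1/(0.9·√(2π)))·exp(−(5.4−4.9)²/(2·0.9²)) = 0.443269·exp(-0.15432) = 0.37988
Prior × likelihood for each component:
  π_A·f_A = 0.60 × 0.0222006 = 0.0133203
  π_B·f_B = 0.20 × 0.0939742 = 0.0187948
  π_C·f_C = 0.20 × 0.37988 = 0.0759761
Marginal: 0.0133203 + 0.0187948 + 0.0759761 = 0.108091
P(Population A | x) = 0.0133203 / 0.108091 ≈ 0.1232

0.1232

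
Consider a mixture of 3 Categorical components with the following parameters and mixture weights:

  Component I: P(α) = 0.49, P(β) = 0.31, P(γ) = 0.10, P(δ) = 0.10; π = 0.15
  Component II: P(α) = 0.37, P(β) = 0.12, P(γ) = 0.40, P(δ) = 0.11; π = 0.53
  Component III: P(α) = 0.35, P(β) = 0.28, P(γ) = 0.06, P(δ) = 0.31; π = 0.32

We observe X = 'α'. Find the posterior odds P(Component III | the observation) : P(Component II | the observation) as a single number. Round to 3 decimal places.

The posterior odds equal the prior odds times the likelihood ratio: (π_i/π_j)·(f_i(x)/f_j(x)).
Evaluate each component's likelihood at the observed value:
  f_I = 0.49
  f_II = 0.37
  f_III = 0.35
0.112 / 0.1961 ≈ 0.571

0.571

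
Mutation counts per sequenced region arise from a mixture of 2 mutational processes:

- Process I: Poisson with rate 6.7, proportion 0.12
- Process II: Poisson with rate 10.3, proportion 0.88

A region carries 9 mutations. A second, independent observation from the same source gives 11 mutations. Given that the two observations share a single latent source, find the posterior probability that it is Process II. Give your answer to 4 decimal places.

The responsibility of component k is π_k f_k(x) divided by Σ_j π_j f_j(x).
Since both observations come from the same component, the likelihood for component k is f_k(x₁)·f_k(x₂).
  L_I = [e^(−6.7)·6.7^9/9! = 0.0922863] × [0.0376612] = 0.00347561
  L_II = [e^(−10.3)·10.3^9/9! = 0.120931] × [0.116633] = 0.0141046
Weight by the priors:
  π_I·L_I = 0.12 × 0.00347561 = 0.000417073
  π_II·L_II = 0.88 × 0.0141046 = 0.012412
Denominator: 0.000417073 + 0.012412 = 0.0128291
Responsibility of Process II: 0.012412 / 0.0128291 ≈ 0.9675

0.9675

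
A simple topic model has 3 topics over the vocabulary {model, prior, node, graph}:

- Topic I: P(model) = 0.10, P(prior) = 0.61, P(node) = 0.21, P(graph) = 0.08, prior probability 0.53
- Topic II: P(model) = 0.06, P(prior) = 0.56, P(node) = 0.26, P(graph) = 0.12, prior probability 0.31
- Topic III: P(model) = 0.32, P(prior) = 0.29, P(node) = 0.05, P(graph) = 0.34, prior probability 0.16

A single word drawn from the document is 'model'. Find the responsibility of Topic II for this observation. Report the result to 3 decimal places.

0.151

By Bayes' theorem, P(k | x) = w_k f_k(x) / Σ_j w_j f_j(x).
Evaluate each component's likelihood at the observed value:
  f_I = 0.1
  f_II = 0.06
  f_III = 0.32
Prior × likelihood for each component:
  w_I·f_I = 0.53 × 0.1 = 0.053
  w_II·f_II = 0.31 × 0.06 = 0.0186
  w_III·f_III = 0.16 × 0.32 = 0.0512
Sum: 0.053 + 0.0186 + 0.0512 = 0.1228
Responsibility of Topic II: 0.0186 / 0.1228 ≈ 0.151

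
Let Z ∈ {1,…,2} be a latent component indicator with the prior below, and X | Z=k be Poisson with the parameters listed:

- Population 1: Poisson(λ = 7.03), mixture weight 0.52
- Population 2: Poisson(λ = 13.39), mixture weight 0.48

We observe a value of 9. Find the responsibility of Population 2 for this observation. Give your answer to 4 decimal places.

Apply Bayes' rule: the posterior for each component is proportional to its prior times its likelihood at x.
Evaluate each component's likelihood at the observed value:
  f_1 = e^(−7.03)·7.03^9/9! = 0.102269
  f_2 = e^(−13.39)·13.39^9/9! = 0.0583524
Unnormalised posteriors:
  P(Z=1)·f_1 = 0.52 × 0.102269 = 0.05318
  P(Z=2)·f_2 = 0.48 × 0.0583524 = 0.0280092
Normaliser: 0.05318 + 0.0280092 = 0.0811891
P(Population 2 | the observation) = 0.0280092 / 0.0811891 ≈ 0.3450

0.3450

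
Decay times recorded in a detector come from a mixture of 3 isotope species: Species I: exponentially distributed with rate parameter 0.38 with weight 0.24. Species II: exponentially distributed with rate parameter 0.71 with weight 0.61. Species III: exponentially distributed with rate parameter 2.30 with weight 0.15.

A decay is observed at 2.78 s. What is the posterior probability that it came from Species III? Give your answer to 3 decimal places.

The responsibility of component k is w_k f_k(x) divided by Σ_j w_j f_j(x).
Evaluate each component's likelihood at the observed value:
  p_I = 0.132128
  p_II = 0.0986388
  p_III = 0.00384458
Weight by the priors:
  w_I·p_I = 0.24 × 0.132128 = 0.0317107
  w_II·p_II = 0.61 × 0.0986388 = 0.0601697
  w_III·p_III = 0.15 × 0.00384458 = 0.000576687
Sum: 0.0317107 + 0.0601697 + 0.000576687 = 0.0924571
P(Species III | data) = 0.000576687 / 0.0924571 ≈ 0.006

0.006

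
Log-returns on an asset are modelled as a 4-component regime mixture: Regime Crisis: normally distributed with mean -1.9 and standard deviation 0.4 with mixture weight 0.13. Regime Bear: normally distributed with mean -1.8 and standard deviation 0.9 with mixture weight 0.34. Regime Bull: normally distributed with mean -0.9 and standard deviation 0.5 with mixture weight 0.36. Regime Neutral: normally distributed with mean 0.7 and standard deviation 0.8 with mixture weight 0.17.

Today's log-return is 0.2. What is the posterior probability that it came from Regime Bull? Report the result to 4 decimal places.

0.2364

P(component k | x) = π_k·f_k(x) / marginal(x), where marginal(x) = Σ_j π_j·f_j(x).
Evaluate each component's likelihood at the observed value:
  L_Crisis = (1/(0.4·√(2π)))·exp(−(0.2−-1.9)²/(2·0.4²)) = 0.997356·exp(-13.78125) = 1.03212e-06
  L_Bear = (1/(0.9·√(2π)))·exp(−(0.2−-1.8)²/(2·0.9²)) = 0.443269·exp(-2.46914) = 0.0375263
  L_Bull = (1/(0.5·√(2π)))·exp(−(0.2−-0.9)²/(2·0.5²)) = 0.797885·exp(-2.42000) = 0.0709492
  L_Neutral = (1/(0.8·√(2π)))·exp(−(0.2−0.7)²/(2·0.8²)) = 0.498678·exp(-0.19531) = 0.410201
Prior × likelihood for each component:
  π_Crisis·L_Crisis = 0.13 × 1.03212e-06 = 1.34175e-07
  π_Bear·L_Bear = 0.34 × 0.0375263 = 0.0127589
  π_Bull·L_Bull = 0.36 × 0.0709492 = 0.0255417
  π_Neutral·L_Neutral = 0.17 × 0.410201 = 0.0697342
Evidence: 1.34175e-07 + 0.0127589 + 0.0255417 + 0.0697342 = 0.108035
P(Regime Bull | data) = 0.0255417 / 0.108035 ≈ 0.2364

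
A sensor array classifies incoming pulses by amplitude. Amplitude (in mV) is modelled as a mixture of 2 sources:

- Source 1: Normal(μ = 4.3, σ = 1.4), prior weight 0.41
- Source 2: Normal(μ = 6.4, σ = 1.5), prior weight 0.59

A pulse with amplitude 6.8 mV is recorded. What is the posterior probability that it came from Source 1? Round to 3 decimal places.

Posterior ∝ prior × likelihood, so P(k | x) ∝ P(Z=k) f_k(x); normalise over all components.
Evaluate each component's likelihood at the observed value:
  L_1 = (1/(1.4·√(2π)))·exp(−(6.8−4.3)²/(2·1.4²)) = 0.284959·exp(-1.59439) = 0.057856
  L_2 = (1/(1.5·√(2π)))·exp(−(6.8−6.4)²/(2·1.5²)) = 0.265962·exp(-0.03556) = 0.256671
Weight by the priors:
  P(Z=1)·L_1 = 0.41 × 0.057856 = 0.023721
  P(Z=2)·L_2 = 0.59 × 0.256671 = 0.151436
Sum: 0.023721 + 0.151436 = 0.175157
P(Source 1 | x) ≈ 0.135

0.135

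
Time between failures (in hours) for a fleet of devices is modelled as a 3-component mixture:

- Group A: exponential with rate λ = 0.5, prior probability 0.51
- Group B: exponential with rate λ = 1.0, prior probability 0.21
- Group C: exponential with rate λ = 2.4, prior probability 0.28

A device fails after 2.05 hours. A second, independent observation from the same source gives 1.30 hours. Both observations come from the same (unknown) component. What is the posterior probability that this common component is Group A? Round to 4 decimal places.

Apply Bayes' rule: the posterior for each component is proportional to its prior times its likelihood at x.
Since both observations come from the same component, the likelihood for component k is f_k(x₁)·f_k(x₂).
  L_A = [0.179398] × [0.261023] = 0.046827
  L_B = [0.128735] × [0.272532] = 0.0350844
  L_C = [0.0175179] × [0.105977] = 0.0018565
Prior × likelihood for each component:
  π_A·L_A = 0.51 × 0.046827 = 0.0238818
  π_B·L_B = 0.21 × 0.0350844 = 0.00736771
  π_C·L_C = 0.28 × 0.0018565 = 0.00051982
Normaliser: 0.0238818 + 0.00736771 + 0.00051982 = 0.0317693
P(Group A | x) ≈ 0.7517

0.7517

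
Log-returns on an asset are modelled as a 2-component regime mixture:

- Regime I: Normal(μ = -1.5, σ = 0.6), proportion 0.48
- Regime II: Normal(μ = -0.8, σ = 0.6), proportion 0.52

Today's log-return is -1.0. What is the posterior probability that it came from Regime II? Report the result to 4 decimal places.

0.5919

P(component k | x) = w_k·f_k(x) / marginal(x), where marginal(x) = Σ_j w_j·f_j(x).
Component likelihoods at x = -1.0:
  f_I = (1/(0.6·√(2π)))·exp(−(-1.0−-1.5)²/(2·0.6²)) = 0.664904·exp(-0.34722) = 0.469853
  f_II = (1/(0.6·√(2π)))·exp(−(-1.0−-0.8)²/(2·0.6²)) = 0.664904·exp(-0.05556) = 0.628972
Weight by the priors:
  w_I·f_I = 0.48 × 0.469853 = 0.22553
  w_II·f_II = 0.52 × 0.628972 = 0.327065
Sum: 0.22553 + 0.327065 = 0.552595
So the posterior for Regime II is 0.327065 / 0.552595 ≈ 0.5919.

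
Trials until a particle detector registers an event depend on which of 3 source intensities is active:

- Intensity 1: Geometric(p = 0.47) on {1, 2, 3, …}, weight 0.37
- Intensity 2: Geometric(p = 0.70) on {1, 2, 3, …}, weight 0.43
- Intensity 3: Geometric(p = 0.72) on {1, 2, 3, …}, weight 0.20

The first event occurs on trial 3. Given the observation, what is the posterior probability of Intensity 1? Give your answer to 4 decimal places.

0.5600

P(component k | x) = P(Z=k)·f_k(x) / marginal(x), where marginal(x) = Σ_j P(Z=j)·f_j(x).
Geometric probabilities:
  p_1 = 0.132023
  p_2 = 0.063
  p_3 = 0.056448
Weight by the priors:
  P(Z=1)·p_1 = 0.37 × 0.132023 = 0.0488485
  P(Z=2)·p_2 = 0.43 × 0.063 = 0.02709
  P(Z=3)·p_3 = 0.20 × 0.056448 = 0.0112896
Sum: 0.0488485 + 0.02709 + 0.0112896 = 0.0872281
Responsibility of Intensity 1: 0.0488485 / 0.0872281 ≈ 0.5600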